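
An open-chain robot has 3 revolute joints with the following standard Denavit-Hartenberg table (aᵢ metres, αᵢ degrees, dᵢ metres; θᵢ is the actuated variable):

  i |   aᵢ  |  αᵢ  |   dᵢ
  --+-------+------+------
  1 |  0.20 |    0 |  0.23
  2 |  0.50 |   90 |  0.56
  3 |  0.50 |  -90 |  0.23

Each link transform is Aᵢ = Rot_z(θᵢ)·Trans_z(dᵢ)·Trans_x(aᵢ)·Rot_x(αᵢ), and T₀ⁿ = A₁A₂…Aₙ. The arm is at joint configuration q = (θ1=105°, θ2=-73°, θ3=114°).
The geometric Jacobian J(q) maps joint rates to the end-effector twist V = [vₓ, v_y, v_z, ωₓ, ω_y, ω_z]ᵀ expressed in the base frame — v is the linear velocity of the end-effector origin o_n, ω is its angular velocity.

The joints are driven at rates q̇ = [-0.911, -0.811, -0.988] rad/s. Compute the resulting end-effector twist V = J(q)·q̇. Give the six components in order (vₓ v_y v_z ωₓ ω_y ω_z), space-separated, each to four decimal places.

o_n = [0.3217, 0.1553, 1.2468]
J₁: ẑ×o_n = [-0.1553, 0.3217, 0.0000], ω = ẑ
J2: z=[0.0000, 0.0000, 1.0000] o=[-0.0518, 0.1932, 0.2300] → [0.0379, 0.3734, -0.0000, 0.0000, 0.0000, 1.0000]
J3: z=[0.5299, -0.8480, 0.0000] o=[0.3723, 0.4581, 0.7900] → [-0.3874, -0.2421, -0.2034, 0.5299, -0.8480, 0.0000]
V = J·q̇ = [0.4935, -0.3568, 0.2009, -0.5236, 0.8379, -1.7220]

0.4935 -0.3568 0.2009 -0.5236 0.8379 -1.7220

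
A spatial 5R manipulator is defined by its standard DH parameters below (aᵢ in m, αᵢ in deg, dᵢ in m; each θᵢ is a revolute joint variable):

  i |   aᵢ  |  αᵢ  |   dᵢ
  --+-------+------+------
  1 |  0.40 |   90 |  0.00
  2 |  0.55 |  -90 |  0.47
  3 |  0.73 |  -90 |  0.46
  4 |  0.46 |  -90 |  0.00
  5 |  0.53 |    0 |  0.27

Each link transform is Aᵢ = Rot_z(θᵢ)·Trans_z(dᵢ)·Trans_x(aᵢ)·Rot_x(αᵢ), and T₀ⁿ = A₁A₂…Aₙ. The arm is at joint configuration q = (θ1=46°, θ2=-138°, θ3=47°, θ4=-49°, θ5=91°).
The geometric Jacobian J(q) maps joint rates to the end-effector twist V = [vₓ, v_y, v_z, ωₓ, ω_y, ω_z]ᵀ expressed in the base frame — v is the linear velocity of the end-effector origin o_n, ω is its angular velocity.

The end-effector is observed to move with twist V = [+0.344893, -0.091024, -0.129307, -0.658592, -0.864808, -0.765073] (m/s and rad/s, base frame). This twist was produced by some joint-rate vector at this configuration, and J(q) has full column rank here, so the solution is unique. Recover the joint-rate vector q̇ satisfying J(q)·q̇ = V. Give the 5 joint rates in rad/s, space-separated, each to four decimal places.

o_n = [-0.3982, -0.3147, -1.6514]
J₁: ẑ×o_n = [0.3147, -0.3982, 0.0000], ω = ẑ
J2: z=[0.7193, -0.6947, 0.0000] o=[0.2779, 0.2877, 0.0000] → [1.1472, 1.1879, -0.9030, 0.7193, -0.6947, 0.0000]
J3: z=[0.4648, 0.4813, -0.7431] o=[0.3320, -0.3328, -0.3680] → [-0.6043, 1.1392, 0.3599, 0.4648, 0.4813, -0.7431]
J4: z=[-0.1130, 0.8647, 0.4894] o=[-0.0952, -0.0066, -1.0430] → [-0.3754, -0.2170, 0.2968, -0.1130, 0.8647, 0.4894]
J5: z=[-0.9677, -0.2075, 0.1431] o=[-0.1989, 0.2038, -1.4387] → [0.1184, -0.2344, 0.4604, -0.9677, -0.2075, 0.1431]
q̇ = J⁺·V = [-0.9250, 0.0720, -0.4640, -0.5460, 0.5750]

-0.9250 0.0720 -0.4640 -0.5460 0.5750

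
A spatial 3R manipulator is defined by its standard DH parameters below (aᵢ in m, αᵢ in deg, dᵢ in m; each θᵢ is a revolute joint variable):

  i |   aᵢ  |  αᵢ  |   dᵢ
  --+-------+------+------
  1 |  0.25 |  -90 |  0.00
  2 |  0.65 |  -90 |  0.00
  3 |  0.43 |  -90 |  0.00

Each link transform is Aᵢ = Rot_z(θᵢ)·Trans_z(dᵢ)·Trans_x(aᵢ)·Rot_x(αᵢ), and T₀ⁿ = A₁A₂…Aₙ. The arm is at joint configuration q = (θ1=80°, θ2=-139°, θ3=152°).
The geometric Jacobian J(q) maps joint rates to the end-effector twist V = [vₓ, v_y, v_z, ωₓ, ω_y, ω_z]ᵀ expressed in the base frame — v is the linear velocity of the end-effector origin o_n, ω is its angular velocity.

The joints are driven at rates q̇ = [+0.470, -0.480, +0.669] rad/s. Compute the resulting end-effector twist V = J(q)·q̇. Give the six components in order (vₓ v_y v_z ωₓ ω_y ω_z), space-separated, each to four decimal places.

o_n = [0.2068, 0.0102, 0.1774]
J₁: ẑ×o_n = [-0.0102, 0.2068, 0.0000], ω = ẑ
J2: z=[-0.9848, 0.1736, 0.0000] o=[0.0434, 0.2462, 0.0000] → [0.0308, 0.1747, 0.2040, -0.9848, 0.1736, 0.0000]
J3: z=[0.1139, 0.6461, 0.7547] o=[-0.0418, -0.2369, 0.4264] → [-0.3474, 0.2160, -0.1324, 0.1139, 0.6461, 0.7547]
V = J·q̇ = [-0.2520, 0.1578, -0.1865, 0.5489, 0.3489, 0.9749]

-0.2520 0.1578 -0.1865 0.5489 0.3489 0.9749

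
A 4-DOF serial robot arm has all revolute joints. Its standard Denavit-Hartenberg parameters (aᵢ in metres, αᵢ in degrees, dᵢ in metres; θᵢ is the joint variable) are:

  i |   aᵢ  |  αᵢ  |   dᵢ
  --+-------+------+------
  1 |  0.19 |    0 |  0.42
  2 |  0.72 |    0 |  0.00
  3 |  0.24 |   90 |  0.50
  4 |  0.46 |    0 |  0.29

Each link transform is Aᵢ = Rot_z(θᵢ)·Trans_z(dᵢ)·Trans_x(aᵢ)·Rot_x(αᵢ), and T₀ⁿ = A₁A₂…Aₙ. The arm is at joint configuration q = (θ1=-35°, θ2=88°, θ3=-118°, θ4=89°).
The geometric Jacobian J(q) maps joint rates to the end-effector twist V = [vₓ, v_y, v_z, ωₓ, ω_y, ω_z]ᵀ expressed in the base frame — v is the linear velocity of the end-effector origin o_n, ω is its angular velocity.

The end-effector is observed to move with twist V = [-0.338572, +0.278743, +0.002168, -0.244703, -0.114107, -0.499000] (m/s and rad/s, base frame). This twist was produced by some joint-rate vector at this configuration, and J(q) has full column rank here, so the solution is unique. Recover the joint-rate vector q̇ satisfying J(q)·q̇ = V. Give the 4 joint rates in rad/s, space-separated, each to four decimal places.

0.0100 0.1880 -0.6970 0.2700

o_n = [0.4309, 0.1187, 1.3799]
J₁: ẑ×o_n = [-0.1187, 0.4309, 0.0000], ω = ẑ
J2: z=[0.0000, 0.0000, 1.0000] o=[0.1556, -0.1090, 0.4200] → [-0.2277, 0.2753, 0.0000, 0.0000, 0.0000, 1.0000]
J3: z=[0.0000, 0.0000, 1.0000] o=[0.5889, 0.4660, 0.4200] → [0.3473, -0.1580, 0.0000, 0.0000, 0.0000, 1.0000]
J4: z=[-0.9063, -0.4226, 0.0000] o=[0.6904, 0.2485, 0.9200] → [-0.1944, 0.4168, 0.0080, -0.9063, -0.4226, 0.0000]
q̇ = J⁺·V = [0.0100, 0.1880, -0.6970, 0.2700]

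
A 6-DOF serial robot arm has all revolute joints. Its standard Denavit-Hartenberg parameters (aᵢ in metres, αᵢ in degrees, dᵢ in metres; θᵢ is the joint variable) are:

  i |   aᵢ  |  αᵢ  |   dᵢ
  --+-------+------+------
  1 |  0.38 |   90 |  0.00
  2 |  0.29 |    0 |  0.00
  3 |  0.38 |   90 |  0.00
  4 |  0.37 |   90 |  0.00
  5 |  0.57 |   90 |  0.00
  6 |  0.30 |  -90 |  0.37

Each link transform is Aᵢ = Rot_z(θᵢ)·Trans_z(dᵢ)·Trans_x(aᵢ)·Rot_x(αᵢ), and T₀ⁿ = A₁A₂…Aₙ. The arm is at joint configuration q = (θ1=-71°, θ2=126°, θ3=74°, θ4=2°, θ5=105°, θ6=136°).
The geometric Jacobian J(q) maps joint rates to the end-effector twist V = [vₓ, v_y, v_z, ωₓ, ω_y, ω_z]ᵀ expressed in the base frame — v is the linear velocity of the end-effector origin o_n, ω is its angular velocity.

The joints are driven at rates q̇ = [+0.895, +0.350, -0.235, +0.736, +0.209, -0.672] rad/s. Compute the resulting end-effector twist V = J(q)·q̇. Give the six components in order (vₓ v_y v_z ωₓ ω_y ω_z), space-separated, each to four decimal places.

-1.1774 -0.0517 -0.0130 0.2438 -0.3502 1.6426

o_n = [-0.1174, 0.9126, 0.2963]
J₁: ẑ×o_n = [-0.9126, -0.1174, 0.0000], ω = ẑ
J2: z=[-0.9455, -0.3256, 0.0000] o=[0.1237, -0.3593, 0.0000] → [-0.0965, 0.2802, -1.2812, -0.9455, -0.3256, 0.0000]
J3: z=[-0.9455, -0.3256, 0.0000] o=[0.0682, -0.1981, 0.2346] → [-0.0201, 0.0584, -1.1107, -0.9455, -0.3256, 0.0000]
J4: z=[-0.1114, 0.3234, 0.9397] o=[-0.0480, 0.1395, 0.1046] → [-0.6645, -0.0439, -0.0636, -0.1114, 0.3234, 0.9397]
J5: z=[0.9343, 0.3564, -0.0119] o=[-0.1734, 0.4638, -0.0218] → [0.1187, -0.2979, 0.3994, 0.9343, 0.3564, -0.0119]
J6: z=[-0.3560, 0.9304, -0.0870] o=[-0.1847, 0.5126, 0.5460] → [-0.1975, -0.0947, -0.2050, -0.3560, 0.9304, -0.0870]
V = J·q̇ = [-1.1774, -0.0517, -0.0130, 0.2438, -0.3502, 1.6426]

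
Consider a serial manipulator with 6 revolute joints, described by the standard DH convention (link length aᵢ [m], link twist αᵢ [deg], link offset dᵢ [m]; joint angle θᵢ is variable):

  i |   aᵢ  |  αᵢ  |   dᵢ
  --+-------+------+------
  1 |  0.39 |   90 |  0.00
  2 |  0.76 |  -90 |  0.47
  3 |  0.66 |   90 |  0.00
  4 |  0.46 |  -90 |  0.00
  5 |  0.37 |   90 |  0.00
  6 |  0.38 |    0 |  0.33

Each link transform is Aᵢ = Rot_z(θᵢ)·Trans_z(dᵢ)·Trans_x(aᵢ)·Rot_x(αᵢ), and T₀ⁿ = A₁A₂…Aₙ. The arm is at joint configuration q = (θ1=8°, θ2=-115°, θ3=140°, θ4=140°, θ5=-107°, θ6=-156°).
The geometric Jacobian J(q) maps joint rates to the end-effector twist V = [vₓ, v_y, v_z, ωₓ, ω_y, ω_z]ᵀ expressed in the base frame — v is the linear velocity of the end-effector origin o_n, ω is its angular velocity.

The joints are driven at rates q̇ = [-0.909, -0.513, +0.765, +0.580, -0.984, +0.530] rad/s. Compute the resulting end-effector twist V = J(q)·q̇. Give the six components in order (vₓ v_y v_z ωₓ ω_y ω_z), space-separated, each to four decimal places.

0.2309 -1.0502 0.2414 1.0756 1.6606 -0.9521

o_n = [0.4984, -0.0379, -0.2788]
J₁: ẑ×o_n = [0.0379, 0.4984, -0.0000], ω = ẑ
J2: z=[0.1392, -0.9903, 0.0000] o=[0.3862, 0.0543, 0.0000] → [0.2761, 0.0388, 0.0983, 0.1392, -0.9903, 0.0000]
J3: z=[0.8975, 0.1261, -0.4226] o=[0.1336, -0.4558, -0.6888] → [0.2283, -0.5221, 0.3291, 0.8975, 0.1261, -0.4226]
J4: z=[-0.3756, 0.7208, -0.5826] o=[0.2861, -0.0060, -0.2306] → [-0.0534, -0.1418, -0.1411, -0.3756, 0.7208, -0.5826]
J5: z=[-0.8361, -0.5347, -0.1225] o=[0.4700, -0.2089, -0.6002] → [-0.1509, 0.2652, -0.1278, -0.8361, -0.5347, -0.1225]
J6: z=[-0.2725, 0.2110, 0.9387] o=[0.2939, 0.0939, -0.7194] → [0.2167, 0.3121, -0.0073, -0.2725, 0.2110, 0.9387]
V = J·q̇ = [0.2309, -1.0502, 0.2414, 1.0756, 1.6606, -0.9521]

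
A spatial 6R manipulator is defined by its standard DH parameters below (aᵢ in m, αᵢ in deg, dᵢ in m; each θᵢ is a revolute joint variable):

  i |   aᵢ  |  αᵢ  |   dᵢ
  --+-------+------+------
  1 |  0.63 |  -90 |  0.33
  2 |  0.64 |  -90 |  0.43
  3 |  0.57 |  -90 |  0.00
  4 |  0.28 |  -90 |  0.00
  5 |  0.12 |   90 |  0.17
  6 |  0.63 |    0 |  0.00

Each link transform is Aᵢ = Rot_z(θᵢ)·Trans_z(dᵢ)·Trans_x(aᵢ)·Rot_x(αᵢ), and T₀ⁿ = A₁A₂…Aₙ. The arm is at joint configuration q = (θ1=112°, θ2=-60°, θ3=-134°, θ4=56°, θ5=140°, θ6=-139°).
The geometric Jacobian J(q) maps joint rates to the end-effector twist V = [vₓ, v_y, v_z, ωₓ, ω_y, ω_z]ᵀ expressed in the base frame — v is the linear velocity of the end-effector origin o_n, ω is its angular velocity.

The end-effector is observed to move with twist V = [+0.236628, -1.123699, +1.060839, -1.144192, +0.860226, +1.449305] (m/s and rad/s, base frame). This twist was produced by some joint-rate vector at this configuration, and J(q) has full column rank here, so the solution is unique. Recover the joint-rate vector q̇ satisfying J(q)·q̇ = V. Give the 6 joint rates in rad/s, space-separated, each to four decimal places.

o_n = [-1.4082, -0.1611, 0.5374]
J₁: ẑ×o_n = [0.1611, -1.4082, 0.0000], ω = ẑ
J2: z=[-0.9272, -0.3746, 0.0000] o=[-0.2360, 0.5841, 0.3300] → [-0.0777, 0.1923, 0.2518, -0.9272, -0.3746, 0.0000]
J3: z=[-0.3244, 0.8030, -0.5000] o=[-0.7546, 0.7197, 0.8843] → [-0.7189, 0.2143, 0.8106, -0.3244, 0.8030, -0.5000]
J4: z=[-0.7788, 0.0733, 0.6230] o=[-1.0606, 0.3826, 0.5413] → [0.3384, -0.2196, 0.4489, -0.7788, 0.0733, 0.6230]
J5: z=[0.6265, 0.0414, 0.7783] o=[-1.0693, 0.1036, 0.5632] → [0.2049, -0.2476, -0.1518, 0.6265, 0.0414, 0.7783]
J6: z=[0.5765, -0.6966, -0.4270] o=[-0.8999, 0.1966, 0.6403] → [-0.0811, 0.2764, -0.5603, 0.5765, -0.6966, -0.4270]
q̇ = J⁺·V = [0.5250, 0.1870, 0.2920, 0.7060, 0.3130, -0.9060]

0.5250 0.1870 0.2920 0.7060 0.3130 -0.9060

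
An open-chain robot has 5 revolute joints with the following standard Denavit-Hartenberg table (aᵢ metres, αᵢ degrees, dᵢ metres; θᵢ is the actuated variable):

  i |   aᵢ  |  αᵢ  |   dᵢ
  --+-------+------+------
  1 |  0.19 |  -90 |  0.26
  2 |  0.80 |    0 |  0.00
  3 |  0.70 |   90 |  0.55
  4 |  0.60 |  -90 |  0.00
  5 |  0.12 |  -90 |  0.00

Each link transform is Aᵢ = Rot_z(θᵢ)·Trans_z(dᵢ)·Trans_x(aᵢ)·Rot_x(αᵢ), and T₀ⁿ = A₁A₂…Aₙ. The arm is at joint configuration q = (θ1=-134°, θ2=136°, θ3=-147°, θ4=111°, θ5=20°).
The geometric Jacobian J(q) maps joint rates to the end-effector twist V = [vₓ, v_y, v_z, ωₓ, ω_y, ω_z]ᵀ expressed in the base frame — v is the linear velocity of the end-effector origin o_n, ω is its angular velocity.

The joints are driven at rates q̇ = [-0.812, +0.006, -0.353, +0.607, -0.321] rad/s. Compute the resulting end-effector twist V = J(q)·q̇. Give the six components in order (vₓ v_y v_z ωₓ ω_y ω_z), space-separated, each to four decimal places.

-0.5261 -0.2706 0.1152 -0.2908 0.0328 -0.1590

o_n = [0.8335, -0.8866, -0.2512]
J₁: ẑ×o_n = [0.8866, 0.8335, -0.0000], ω = ẑ
J2: z=[0.7193, -0.6947, 0.0000] o=[-0.1320, -0.1367, 0.2600] → [0.3551, 0.3677, 0.1312, 0.7193, -0.6947, 0.0000]
J3: z=[0.7193, -0.6947, 0.0000] o=[0.2678, 0.2773, -0.2957] → [-0.0309, -0.0320, -0.4442, 0.7193, -0.6947, 0.0000]
J4: z=[0.1325, 0.1373, 0.9816] o=[0.1861, -0.5991, -0.1622] → [0.2700, 0.6473, -0.1270, 0.1325, 0.1373, 0.9816]
J5: z=[0.3788, 0.9082, -0.1781] o=[0.7356, -0.8363, -0.2032] → [-0.0525, 0.0008, -0.1079, 0.3788, 0.9082, -0.1781]
V = J·q̇ = [-0.5261, -0.2706, 0.1152, -0.2908, 0.0328, -0.1590]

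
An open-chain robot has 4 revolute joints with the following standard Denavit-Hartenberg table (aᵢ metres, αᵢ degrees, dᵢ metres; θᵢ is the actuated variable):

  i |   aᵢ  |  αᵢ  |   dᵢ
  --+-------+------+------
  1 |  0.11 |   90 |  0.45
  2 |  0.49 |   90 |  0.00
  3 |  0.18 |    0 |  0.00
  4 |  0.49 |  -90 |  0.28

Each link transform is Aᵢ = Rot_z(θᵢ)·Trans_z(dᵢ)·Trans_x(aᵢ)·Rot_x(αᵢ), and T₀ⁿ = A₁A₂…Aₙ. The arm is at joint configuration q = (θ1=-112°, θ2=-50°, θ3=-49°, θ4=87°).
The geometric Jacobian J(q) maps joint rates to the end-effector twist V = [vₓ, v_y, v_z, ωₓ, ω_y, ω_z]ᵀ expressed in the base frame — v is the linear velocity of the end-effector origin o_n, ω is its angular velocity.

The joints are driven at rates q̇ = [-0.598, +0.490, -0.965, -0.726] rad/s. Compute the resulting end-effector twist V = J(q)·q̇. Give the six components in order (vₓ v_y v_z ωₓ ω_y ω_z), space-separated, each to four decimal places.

0.1877 -0.7293 -0.0823 -0.9396 -1.0175 0.4890

o_n = [-0.3540, -0.4335, -0.4916]
J₁: ẑ×o_n = [0.4335, -0.3540, 0.0000], ω = ẑ
J2: z=[-0.9272, 0.3746, 0.0000] o=[-0.0412, -0.1020, 0.4500] → [-0.3527, -0.8730, 0.4246, -0.9272, 0.3746, 0.0000]
J3: z=[0.2870, 0.7103, -0.6428] o=[-0.1592, -0.3940, 0.0746] → [-0.4276, 0.2877, 0.1270, 0.2870, 0.7103, -0.6428]
J4: z=[0.2870, 0.7103, -0.6428] o=[-0.0617, -0.5153, -0.0158] → [-0.2854, 0.3244, 0.2311, 0.2870, 0.7103, -0.6428]
V = J·q̇ = [0.1877, -0.7293, -0.0823, -0.9396, -1.0175, 0.4890]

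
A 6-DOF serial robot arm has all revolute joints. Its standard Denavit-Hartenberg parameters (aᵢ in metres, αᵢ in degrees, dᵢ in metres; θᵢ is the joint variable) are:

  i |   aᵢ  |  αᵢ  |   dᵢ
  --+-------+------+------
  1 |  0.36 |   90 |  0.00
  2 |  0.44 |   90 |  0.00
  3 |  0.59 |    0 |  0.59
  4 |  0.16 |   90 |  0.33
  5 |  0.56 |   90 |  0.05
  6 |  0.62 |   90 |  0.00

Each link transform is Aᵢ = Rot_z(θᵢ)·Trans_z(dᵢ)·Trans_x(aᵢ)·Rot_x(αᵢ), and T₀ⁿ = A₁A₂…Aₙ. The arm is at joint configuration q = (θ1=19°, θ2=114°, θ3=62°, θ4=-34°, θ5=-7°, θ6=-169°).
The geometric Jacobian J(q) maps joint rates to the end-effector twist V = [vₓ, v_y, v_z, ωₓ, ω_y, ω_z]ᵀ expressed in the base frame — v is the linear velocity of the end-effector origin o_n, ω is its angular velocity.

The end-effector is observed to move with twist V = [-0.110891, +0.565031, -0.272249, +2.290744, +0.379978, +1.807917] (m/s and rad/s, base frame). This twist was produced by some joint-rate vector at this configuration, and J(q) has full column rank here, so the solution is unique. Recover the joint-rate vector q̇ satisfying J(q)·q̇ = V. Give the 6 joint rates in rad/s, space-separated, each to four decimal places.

0.6130 0.5040 0.9720 0.9020 0.1790 -0.7090

o_n = [1.0451, -0.3104, 1.0925]
J₁: ẑ×o_n = [0.3104, 1.0451, -0.0000], ω = ẑ
J2: z=[0.3256, -0.9455, 0.0000] o=[0.3404, 0.1172, 0.0000] → [-1.0329, -0.3557, 0.5272, 0.3256, -0.9455, 0.0000]
J3: z=[0.8638, 0.2974, 0.4067] o=[0.1712, 0.0589, 0.4020] → [0.3556, -0.2410, -0.5789, 0.8638, 0.2974, 0.4067]
J4: z=[0.8638, 0.2974, 0.4067] o=[0.7439, -0.2948, 0.8950] → [0.0651, -0.0480, -0.1030, 0.8638, 0.2974, 0.4067]
J5: z=[-0.4680, 0.7727, 0.4289] o=[0.9990, -0.2864, 1.1583] → [-0.0406, -0.0110, -0.0244, -0.4680, 0.7727, 0.4289]
J6: z=[-0.8346, -0.2269, -0.5020] o=[0.8129, -0.5798, 1.6003] → [0.2505, -0.5404, -0.1722, -0.8346, -0.2269, -0.5020]
q̇ = J⁺·V = [0.6130, 0.5040, 0.9720, 0.9020, 0.1790, -0.7090]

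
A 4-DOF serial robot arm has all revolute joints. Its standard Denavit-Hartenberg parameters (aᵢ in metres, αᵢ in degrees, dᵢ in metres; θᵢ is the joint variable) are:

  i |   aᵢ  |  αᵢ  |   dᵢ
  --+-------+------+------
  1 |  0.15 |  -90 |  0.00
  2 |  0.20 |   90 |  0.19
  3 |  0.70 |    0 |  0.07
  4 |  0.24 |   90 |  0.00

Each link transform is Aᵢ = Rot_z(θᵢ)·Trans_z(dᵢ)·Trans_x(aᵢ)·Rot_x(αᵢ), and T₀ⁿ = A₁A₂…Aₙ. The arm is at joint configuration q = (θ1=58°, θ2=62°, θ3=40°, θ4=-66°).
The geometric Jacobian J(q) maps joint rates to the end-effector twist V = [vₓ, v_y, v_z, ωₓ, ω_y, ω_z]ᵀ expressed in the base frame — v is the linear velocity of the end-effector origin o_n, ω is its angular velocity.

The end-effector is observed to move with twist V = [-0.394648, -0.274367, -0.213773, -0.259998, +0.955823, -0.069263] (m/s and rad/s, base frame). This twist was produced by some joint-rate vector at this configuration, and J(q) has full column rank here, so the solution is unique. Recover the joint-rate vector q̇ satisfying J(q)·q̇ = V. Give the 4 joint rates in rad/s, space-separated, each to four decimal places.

-0.4270 0.7270 0.5710 0.1910

o_n = [-0.1044, 0.8420, -0.8077]
J₁: ẑ×o_n = [-0.8420, -0.1044, 0.0000], ω = ẑ
J2: z=[-0.8480, 0.5299, 0.0000] o=[0.0795, 0.1272, 0.0000] → [-0.4280, -0.6849, -0.5087, -0.8480, 0.5299, 0.0000]
J3: z=[0.4679, 0.7488, 0.4695] o=[-0.0319, 0.3075, -0.1766] → [-0.7234, 0.2612, 0.3044, 0.4679, 0.7488, 0.4695]
J4: z=[0.4679, 0.7488, 0.4695] o=[-0.2473, 0.8119, -0.6172] → [-0.1568, 0.1562, -0.0929, 0.4679, 0.7488, 0.4695]
q̇ = J⁺·V = [-0.4270, 0.7270, 0.5710, 0.1910]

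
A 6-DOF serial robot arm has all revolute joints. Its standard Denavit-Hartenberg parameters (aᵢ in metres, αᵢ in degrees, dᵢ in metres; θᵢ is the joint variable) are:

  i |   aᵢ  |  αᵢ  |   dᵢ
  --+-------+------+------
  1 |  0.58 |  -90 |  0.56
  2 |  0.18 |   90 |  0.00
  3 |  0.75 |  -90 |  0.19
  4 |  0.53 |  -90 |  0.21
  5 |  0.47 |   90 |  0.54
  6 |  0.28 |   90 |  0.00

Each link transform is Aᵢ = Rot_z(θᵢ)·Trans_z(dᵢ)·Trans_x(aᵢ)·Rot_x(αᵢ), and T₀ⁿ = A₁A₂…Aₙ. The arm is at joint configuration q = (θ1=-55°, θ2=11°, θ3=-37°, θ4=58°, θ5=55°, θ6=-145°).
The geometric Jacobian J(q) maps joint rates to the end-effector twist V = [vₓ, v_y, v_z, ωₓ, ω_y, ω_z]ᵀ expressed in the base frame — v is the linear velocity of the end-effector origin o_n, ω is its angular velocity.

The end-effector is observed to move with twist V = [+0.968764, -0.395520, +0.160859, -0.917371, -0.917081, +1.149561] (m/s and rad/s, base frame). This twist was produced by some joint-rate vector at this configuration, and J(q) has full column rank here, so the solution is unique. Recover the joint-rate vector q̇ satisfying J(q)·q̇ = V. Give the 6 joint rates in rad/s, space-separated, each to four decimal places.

o_n = [0.3497, -1.3023, -0.1620]
J₁: ẑ×o_n = [1.3023, 0.3497, -0.0000], ω = ẑ
J2: z=[0.8192, 0.5736, 0.0000] o=[0.3327, -0.4751, 0.5600] → [-0.4141, 0.5914, -0.6874, 0.8192, 0.5736, 0.0000]
J3: z=[0.1094, -0.1563, 0.9816] o=[0.4340, -0.6198, 0.5257] → [0.7774, -0.0075, -0.0879, 0.1094, -0.1563, 0.9816]
J4: z=[0.9930, -0.0258, -0.1148] o=[0.4223, -1.3901, 0.5979] → [0.0297, 0.7629, 0.0853, 0.9930, -0.0258, -0.1148]
J5: z=[-0.0213, 0.9202, -0.3910] o=[0.5695, -1.6026, 0.0898] → [-0.1142, 0.0806, 0.1959, -0.0213, 0.9202, -0.3910]
J6: z=[0.4748, -0.3348, -0.8139] o=[0.1445, -1.2010, -0.3233] → [-0.1364, -0.2436, 0.0207, 0.4748, -0.3348, -0.8139]
q̇ = J⁺·V = [0.4370, -0.5240, 0.0670, -0.3430, -0.8000, -0.3620]

0.4370 -0.5240 0.0670 -0.3430 -0.8000 -0.3620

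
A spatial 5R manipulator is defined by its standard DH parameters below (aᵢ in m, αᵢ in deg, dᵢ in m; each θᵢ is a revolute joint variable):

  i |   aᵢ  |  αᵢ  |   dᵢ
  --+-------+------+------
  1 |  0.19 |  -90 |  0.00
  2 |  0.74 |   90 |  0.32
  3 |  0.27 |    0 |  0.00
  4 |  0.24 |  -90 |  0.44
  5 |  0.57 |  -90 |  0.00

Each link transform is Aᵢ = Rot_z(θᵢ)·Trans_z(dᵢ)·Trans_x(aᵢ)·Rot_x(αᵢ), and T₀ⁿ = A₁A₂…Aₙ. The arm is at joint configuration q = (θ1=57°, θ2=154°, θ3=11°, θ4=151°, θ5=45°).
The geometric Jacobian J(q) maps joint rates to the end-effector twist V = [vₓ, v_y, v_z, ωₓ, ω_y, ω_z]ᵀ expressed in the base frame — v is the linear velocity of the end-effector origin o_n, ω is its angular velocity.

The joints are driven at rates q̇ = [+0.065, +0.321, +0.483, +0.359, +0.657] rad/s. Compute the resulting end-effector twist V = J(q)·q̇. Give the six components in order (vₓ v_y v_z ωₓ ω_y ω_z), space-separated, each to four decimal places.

0.2526 -0.4893 0.3202 0.5552 0.2971 -0.6028

o_n = [-0.5585, 0.1869, -0.2057]
J₁: ẑ×o_n = [-0.1869, -0.5585, 0.0000], ω = ẑ
J2: z=[-0.8387, 0.5446, 0.0000] o=[0.1035, 0.1593, 0.0000] → [-0.1120, -0.1725, 0.3374, -0.8387, 0.5446, 0.0000]
J3: z=[0.2388, 0.3676, -0.8988] o=[-0.5271, -0.2242, -0.3244] → [0.4131, -0.0001, 0.1097, 0.2388, 0.3676, -0.8988]
J4: z=[0.2388, 0.3676, -0.8988] o=[-0.7001, -0.3959, -0.4406] → [0.6102, -0.1833, 0.0871, 0.2388, 0.3676, -0.8988]
J5: z=[0.9489, -0.2850, 0.1355] o=[-0.5455, -0.0217, -0.7360] → [-0.1794, -0.5050, 0.1942, 0.9489, -0.2850, 0.1355]
V = J·q̇ = [0.2526, -0.4893, 0.3202, 0.5552, 0.2971, -0.6028]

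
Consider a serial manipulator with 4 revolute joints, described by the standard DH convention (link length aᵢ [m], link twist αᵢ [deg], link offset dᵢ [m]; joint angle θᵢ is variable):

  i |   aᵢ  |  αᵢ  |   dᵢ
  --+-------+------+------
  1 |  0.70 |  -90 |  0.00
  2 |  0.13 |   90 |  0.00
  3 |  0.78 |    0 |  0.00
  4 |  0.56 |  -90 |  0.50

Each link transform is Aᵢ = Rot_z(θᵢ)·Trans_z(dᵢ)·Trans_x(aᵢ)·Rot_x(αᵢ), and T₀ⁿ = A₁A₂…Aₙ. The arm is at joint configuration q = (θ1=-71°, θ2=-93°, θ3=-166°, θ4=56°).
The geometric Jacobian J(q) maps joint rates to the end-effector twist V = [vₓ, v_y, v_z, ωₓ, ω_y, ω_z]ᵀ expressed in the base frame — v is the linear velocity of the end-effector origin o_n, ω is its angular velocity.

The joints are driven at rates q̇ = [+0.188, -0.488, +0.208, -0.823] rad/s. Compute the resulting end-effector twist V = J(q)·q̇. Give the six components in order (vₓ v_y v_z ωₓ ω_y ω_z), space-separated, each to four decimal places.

o_n = [-0.5967, -0.4630, -0.8434]
J₁: ẑ×o_n = [0.4630, -0.5967, 0.0000], ω = ẑ
J2: z=[0.9455, 0.3256, 0.0000] o=[0.2279, -0.6619, 0.0000] → [-0.2746, 0.7975, 0.4565, 0.9455, 0.3256, 0.0000]
J3: z=[-0.3251, 0.9442, -0.0523] o=[0.2257, -0.6554, 0.1298] → [-0.9089, -0.2734, 0.7139, -0.3251, 0.9442, -0.0523]
J4: z=[-0.3251, 0.9442, -0.0523] o=[0.0602, -0.7543, -0.6260] → [-0.1901, -0.0363, 0.5255, -0.3251, 0.9442, -0.0523]
V = J·q̇ = [0.1884, -0.5283, -0.5068, -0.2615, -0.7396, 0.2202]

0.1884 -0.5283 -0.5068 -0.2615 -0.7396 0.2202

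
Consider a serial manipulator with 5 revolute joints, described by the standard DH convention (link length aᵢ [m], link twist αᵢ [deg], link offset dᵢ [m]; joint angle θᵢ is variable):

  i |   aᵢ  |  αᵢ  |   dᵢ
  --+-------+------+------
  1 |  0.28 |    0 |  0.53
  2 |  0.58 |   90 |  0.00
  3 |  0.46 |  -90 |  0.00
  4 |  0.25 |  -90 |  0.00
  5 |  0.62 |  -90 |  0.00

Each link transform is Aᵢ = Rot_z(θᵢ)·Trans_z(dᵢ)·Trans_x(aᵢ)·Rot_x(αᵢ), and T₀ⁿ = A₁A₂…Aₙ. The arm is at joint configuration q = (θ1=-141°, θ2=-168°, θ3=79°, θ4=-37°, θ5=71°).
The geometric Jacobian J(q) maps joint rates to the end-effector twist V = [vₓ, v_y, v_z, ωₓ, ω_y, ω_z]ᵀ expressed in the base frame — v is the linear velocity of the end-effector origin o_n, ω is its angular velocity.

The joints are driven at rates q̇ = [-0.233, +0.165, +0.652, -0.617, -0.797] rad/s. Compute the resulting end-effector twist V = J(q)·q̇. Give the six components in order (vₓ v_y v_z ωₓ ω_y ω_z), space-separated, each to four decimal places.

o_n = [0.8194, 0.6723, 1.2239]
J₁: ẑ×o_n = [-0.6723, 0.8194, 0.0000], ω = ẑ
J2: z=[0.0000, 0.0000, 1.0000] o=[-0.2176, -0.1762, 0.5300] → [-0.8485, 1.0370, 0.0000, 0.0000, 0.0000, 1.0000]
J3: z=[0.7771, -0.6293, 0.0000] o=[0.1474, 0.2745, 0.5300] → [-0.4367, -0.5393, 0.7321, 0.7771, -0.6293, 0.0000]
J4: z=[-0.6178, -0.7629, 0.1908] o=[0.2026, 0.3427, 0.9815] → [-0.2478, 0.2674, 0.2669, -0.6178, -0.7629, 0.1908]
J5: z=[-0.5484, 0.5918, 0.5908] o=[0.3435, 0.2777, 1.1775] → [-0.2057, 0.3066, -0.4981, -0.5484, 0.5918, 0.5908]
V = J·q̇ = [0.0487, -0.7808, 0.7096, 1.3249, -0.4113, -0.6566]

0.0487 -0.7808 0.7096 1.3249 -0.4113 -0.6566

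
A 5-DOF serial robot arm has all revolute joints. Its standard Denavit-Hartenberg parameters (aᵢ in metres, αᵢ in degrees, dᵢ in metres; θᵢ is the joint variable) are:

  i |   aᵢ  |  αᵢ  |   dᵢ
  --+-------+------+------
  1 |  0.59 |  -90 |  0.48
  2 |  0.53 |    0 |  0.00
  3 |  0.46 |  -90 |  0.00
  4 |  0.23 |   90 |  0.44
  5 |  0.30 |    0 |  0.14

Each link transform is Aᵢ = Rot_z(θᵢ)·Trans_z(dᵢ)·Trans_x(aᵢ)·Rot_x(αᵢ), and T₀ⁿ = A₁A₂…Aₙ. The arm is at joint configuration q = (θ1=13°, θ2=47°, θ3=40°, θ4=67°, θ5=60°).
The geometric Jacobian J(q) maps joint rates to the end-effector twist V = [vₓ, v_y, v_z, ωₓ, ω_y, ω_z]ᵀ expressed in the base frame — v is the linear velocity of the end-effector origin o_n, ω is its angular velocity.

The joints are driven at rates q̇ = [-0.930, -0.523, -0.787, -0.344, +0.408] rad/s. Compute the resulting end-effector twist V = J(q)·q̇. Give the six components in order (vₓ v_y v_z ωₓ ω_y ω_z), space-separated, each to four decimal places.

o_n = [0.3501, -0.2220, -0.6806]
J₁: ẑ×o_n = [0.2220, 0.3501, -0.0000], ω = ẑ
J2: z=[-0.2250, 0.9744, 0.0000] o=[0.5749, 0.1327, 0.4800] → [-1.1308, -0.2611, 0.2988, -0.2250, 0.9744, 0.0000]
J3: z=[-0.2250, 0.9744, 0.0000] o=[0.9271, 0.2140, 0.0924] → [-0.7532, -0.1739, 0.6603, -0.2250, 0.9744, 0.0000]
J4: z=[-0.9730, -0.2246, -0.0523] o=[0.9505, 0.2194, -0.3670] → [0.0473, -0.2737, 0.2947, -0.9730, -0.2246, -0.0523]
J5: z=[-0.0410, 0.3916, -0.9192] o=[0.5746, -0.0846, -0.4798] → [-0.2049, 0.1981, 0.0935, -0.0410, 0.3916, -0.9192]
V = J·q̇ = [0.8778, 0.1228, -0.7391, 0.6127, -1.0394, -1.2870]

0.8778 0.1228 -0.7391 0.6127 -1.0394 -1.2870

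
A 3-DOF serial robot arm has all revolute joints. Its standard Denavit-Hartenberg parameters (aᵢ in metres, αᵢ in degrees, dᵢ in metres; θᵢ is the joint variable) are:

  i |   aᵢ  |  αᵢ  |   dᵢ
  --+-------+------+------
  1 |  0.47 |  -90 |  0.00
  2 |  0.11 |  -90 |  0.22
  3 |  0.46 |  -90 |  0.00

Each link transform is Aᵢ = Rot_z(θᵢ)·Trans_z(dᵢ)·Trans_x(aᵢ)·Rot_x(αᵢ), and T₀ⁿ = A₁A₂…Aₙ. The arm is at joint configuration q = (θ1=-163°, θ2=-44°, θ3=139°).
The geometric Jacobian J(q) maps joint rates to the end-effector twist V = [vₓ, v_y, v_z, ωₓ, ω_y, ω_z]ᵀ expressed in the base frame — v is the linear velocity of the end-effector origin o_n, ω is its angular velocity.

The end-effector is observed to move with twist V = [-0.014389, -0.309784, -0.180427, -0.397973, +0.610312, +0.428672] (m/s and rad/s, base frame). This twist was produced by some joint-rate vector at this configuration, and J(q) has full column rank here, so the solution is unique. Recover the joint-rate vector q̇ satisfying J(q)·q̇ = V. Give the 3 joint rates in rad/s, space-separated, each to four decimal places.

o_n = [-0.3102, -0.0093, -0.1647]
J₁: ẑ×o_n = [0.0093, -0.3102, 0.0000], ω = ẑ
J2: z=[0.2924, -0.9563, 0.0000] o=[-0.4495, -0.1374, 0.0000] → [0.1576, 0.0482, 0.1706, 0.2924, -0.9563, 0.0000]
J3: z=[-0.6643, -0.2031, -0.7193] o=[-0.4608, -0.3709, 0.0764] → [0.3091, -0.2685, -0.2096, -0.6643, -0.2031, -0.7193]
q̇ = J⁺·V = [0.6380, -0.7000, 0.2910]

0.6380 -0.7000 0.2910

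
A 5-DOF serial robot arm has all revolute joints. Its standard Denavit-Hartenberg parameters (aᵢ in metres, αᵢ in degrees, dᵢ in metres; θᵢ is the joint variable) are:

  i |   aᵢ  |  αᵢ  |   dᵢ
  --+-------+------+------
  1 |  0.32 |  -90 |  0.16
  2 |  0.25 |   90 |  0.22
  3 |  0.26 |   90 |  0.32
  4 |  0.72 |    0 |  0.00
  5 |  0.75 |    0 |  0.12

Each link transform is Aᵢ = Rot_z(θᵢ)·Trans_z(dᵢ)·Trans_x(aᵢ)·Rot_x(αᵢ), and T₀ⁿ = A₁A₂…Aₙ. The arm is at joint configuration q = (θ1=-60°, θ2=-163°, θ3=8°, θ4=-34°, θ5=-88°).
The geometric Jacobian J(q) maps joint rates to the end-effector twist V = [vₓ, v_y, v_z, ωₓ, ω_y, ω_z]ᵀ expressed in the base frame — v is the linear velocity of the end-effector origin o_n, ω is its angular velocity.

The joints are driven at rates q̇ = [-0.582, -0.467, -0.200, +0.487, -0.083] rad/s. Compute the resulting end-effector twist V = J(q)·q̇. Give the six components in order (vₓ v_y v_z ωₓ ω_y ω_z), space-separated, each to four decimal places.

o_n = [0.0630, 0.2212, 1.0583]
J₁: ẑ×o_n = [-0.2212, 0.0630, 0.0000], ω = ẑ
J2: z=[0.8660, 0.5000, 0.0000] o=[0.1600, -0.2771, 0.1600] → [0.4491, -0.7779, 0.4800, 0.8660, 0.5000, 0.0000]
J3: z=[-0.1462, 0.2532, -0.9563] o=[0.2310, 0.0399, 0.2331] → [0.3823, 0.2813, 0.0160, -0.1462, 0.2532, -0.9563]
J4: z=[-0.9241, -0.3799, 0.0407] o=[0.0924, 0.3523, 0.0024] → [-0.3958, 0.9746, 0.1100, -0.9241, -0.3799, 0.0407]
J5: z=[-0.9241, -0.3799, 0.0407] o=[-0.0594, 0.7814, 0.5602] → [-0.1664, 0.4653, 0.5642, -0.9241, -0.3799, 0.0407]
V = J·q̇ = [-0.3364, 0.7064, -0.2207, -0.7486, -0.4376, -0.3743]

-0.3364 0.7064 -0.2207 -0.7486 -0.4376 -0.3743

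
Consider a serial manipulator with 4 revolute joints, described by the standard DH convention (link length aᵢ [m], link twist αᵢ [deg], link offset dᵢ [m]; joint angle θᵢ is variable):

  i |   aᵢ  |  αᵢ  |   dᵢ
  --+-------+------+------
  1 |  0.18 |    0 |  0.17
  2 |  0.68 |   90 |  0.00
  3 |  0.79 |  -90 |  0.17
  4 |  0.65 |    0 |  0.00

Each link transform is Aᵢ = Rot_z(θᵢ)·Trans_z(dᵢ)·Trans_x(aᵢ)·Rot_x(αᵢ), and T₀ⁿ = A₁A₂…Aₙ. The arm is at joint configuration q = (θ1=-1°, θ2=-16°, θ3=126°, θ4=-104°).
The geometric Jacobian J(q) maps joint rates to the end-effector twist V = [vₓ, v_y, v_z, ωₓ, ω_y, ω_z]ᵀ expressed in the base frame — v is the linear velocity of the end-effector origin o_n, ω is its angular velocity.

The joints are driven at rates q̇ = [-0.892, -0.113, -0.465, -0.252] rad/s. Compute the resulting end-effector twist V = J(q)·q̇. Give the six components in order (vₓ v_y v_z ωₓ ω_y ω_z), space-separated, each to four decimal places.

o_n = [0.2405, -0.8589, 0.6819]
J₁: ẑ×o_n = [0.8589, 0.2405, -0.0000], ω = ẑ
J2: z=[0.0000, 0.0000, 1.0000] o=[0.1800, -0.0031, 0.1700] → [0.8558, 0.0605, -0.0000, 0.0000, 0.0000, 1.0000]
J3: z=[-0.2924, -0.9563, 0.0000] o=[0.8303, -0.2020, 0.1700] → [-0.4895, 0.1497, -0.3719, -0.2924, -0.9563, 0.0000]
J4: z=[-0.7737, 0.2365, -0.5878] o=[0.3365, -0.2288, 0.8091] → [-0.4005, -0.0420, 0.5102, -0.7737, 0.2365, -0.5878]
V = J·q̇ = [-0.5343, -0.2804, 0.0444, 0.3309, 0.3851, -0.8569]

-0.5343 -0.2804 0.0444 0.3309 0.3851 -0.8569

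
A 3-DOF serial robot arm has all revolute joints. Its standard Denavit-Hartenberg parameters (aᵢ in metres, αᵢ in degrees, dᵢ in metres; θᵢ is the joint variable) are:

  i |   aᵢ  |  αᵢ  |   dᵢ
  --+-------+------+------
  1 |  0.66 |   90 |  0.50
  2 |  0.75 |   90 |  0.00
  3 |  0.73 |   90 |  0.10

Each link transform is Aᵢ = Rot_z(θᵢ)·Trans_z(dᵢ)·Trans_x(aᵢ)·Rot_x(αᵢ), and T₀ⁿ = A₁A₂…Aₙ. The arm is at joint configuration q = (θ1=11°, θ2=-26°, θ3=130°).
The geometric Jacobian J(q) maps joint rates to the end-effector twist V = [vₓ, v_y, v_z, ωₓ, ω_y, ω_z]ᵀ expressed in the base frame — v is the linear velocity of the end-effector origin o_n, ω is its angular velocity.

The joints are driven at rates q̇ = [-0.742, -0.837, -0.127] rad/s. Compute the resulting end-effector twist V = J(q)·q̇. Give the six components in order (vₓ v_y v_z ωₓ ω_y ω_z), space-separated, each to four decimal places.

o_n = [0.9593, -0.3832, 0.2870]
J₁: ẑ×o_n = [0.3832, 0.9593, -0.0000], ω = ẑ
J2: z=[0.1908, -0.9816, 0.0000] o=[0.6479, 0.1259, 0.5000] → [0.2090, 0.0406, 0.2085, 0.1908, -0.9816, 0.0000]
J3: z=[-0.4303, -0.0836, -0.8988] o=[1.3096, 0.2546, 0.1712] → [-0.5829, 0.3647, 0.2451, -0.4303, -0.0836, -0.8988]
V = J·q̇ = [-0.3853, -0.7921, -0.2057, -0.1051, 0.8322, -0.6279]

-0.3853 -0.7921 -0.2057 -0.1051 0.8322 -0.6279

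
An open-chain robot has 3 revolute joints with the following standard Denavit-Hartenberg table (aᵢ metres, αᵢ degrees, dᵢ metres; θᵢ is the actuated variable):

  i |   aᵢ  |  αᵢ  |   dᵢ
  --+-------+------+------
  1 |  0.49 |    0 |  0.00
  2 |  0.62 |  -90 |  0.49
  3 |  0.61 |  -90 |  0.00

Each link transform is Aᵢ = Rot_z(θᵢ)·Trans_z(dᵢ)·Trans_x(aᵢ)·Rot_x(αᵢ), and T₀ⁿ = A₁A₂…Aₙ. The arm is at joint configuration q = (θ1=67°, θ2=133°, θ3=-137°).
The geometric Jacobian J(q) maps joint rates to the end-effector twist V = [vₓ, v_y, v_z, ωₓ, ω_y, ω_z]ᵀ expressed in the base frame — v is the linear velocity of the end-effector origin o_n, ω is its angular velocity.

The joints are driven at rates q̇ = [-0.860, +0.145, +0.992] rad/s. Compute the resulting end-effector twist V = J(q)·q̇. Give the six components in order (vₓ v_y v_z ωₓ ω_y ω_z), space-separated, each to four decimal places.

o_n = [0.0281, 0.3916, 0.9060]
J₁: ẑ×o_n = [-0.3916, 0.0281, 0.0000], ω = ẑ
J2: z=[0.0000, 0.0000, 1.0000] o=[0.1915, 0.4510, 0.0000] → [0.0595, -0.1634, 0.0000, 0.0000, 0.0000, 1.0000]
J3: z=[0.3420, -0.9397, 0.0000] o=[-0.3912, 0.2390, 0.4900] → [-0.3909, -0.1423, 0.4461, 0.3420, -0.9397, 0.0000]
V = J·q̇ = [-0.0424, -0.1890, 0.4426, 0.3393, -0.9322, -0.7150]

-0.0424 -0.1890 0.4426 0.3393 -0.9322 -0.7150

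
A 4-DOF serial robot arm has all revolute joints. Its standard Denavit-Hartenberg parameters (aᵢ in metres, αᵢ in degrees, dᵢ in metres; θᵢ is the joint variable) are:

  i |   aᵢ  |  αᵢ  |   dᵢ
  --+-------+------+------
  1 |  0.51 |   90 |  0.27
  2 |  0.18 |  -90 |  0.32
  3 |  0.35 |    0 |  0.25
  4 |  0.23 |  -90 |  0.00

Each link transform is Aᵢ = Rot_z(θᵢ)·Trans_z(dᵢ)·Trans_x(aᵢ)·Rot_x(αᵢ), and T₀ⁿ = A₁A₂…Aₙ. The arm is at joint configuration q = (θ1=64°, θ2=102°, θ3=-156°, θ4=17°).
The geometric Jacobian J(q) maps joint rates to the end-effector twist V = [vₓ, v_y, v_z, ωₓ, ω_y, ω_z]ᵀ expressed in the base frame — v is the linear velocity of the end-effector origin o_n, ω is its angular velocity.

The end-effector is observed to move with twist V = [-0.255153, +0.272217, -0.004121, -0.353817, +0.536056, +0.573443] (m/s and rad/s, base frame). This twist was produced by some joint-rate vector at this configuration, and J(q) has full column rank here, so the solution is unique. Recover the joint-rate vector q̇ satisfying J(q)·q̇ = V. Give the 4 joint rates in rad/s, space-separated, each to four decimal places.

o_n = [0.6961, 0.0283, -0.0885]
J₁: ẑ×o_n = [-0.0283, 0.6961, 0.0000], ω = ẑ
J2: z=[0.8988, -0.4384, 0.0000] o=[0.2236, 0.4584, 0.2700] → [0.1571, 0.3222, -0.1794, 0.8988, -0.4384, 0.0000]
J3: z=[-0.4288, -0.8792, -0.2079] o=[0.4948, 0.2845, 0.4461] → [0.4167, -0.2711, 0.2868, -0.4288, -0.8792, -0.2079]
J4: z=[-0.4288, -0.8792, -0.2079] o=[0.5447, 0.0620, 0.0813] → [0.1423, -0.1043, 0.1476, -0.4288, -0.8792, -0.2079]
q̇ = J⁺·V = [0.5040, -0.5530, -0.3880, 0.0540]

0.5040 -0.5530 -0.3880 0.0540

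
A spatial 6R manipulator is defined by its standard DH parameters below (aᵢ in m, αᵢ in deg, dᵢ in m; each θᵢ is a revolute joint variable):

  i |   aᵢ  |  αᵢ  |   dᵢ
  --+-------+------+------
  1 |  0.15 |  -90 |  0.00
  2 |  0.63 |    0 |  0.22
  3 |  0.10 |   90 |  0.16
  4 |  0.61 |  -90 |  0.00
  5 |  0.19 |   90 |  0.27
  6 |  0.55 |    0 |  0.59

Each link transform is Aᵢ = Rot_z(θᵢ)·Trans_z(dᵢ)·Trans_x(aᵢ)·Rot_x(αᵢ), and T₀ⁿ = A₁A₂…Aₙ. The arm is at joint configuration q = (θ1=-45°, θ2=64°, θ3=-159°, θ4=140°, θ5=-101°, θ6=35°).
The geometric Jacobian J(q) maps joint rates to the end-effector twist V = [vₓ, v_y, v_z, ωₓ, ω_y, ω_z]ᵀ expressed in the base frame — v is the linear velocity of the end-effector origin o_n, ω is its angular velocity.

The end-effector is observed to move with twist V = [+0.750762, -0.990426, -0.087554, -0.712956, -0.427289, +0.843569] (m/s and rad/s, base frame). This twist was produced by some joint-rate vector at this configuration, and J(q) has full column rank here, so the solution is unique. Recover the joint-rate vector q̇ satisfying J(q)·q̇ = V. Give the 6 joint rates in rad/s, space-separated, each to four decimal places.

0.7750 -0.7630 -0.8680 0.1050 -0.6870 -0.4730

o_n = [-0.1395, -0.0404, -0.8168]
J₁: ẑ×o_n = [0.0404, -0.1395, 0.0000], ω = ẑ
J2: z=[0.7071, 0.7071, 0.0000] o=[0.1061, -0.1061, 0.0000] → [-0.5775, 0.5775, 0.2201, 0.7071, 0.7071, 0.0000]
J3: z=[0.7071, 0.7071, 0.0000] o=[0.4569, -0.1458, -0.5662] → [-0.1772, 0.1772, 0.4962, 0.7071, 0.7071, 0.0000]
J4: z=[-0.7044, 0.7044, -0.0872] o=[0.5639, -0.0265, -0.4666] → [-0.2479, -0.1853, 0.5053, -0.7044, 0.7044, -0.0872]
J5: z=[-0.5021, -0.5813, -0.6403] o=[0.8699, 0.2220, -0.9321] → [-0.2351, 0.7043, -0.4550, -0.5021, -0.5813, -0.6403]
J6: z=[-0.3581, -0.5342, 0.7657] o=[0.5848, 0.1816, -1.0936] → [0.0221, -0.4555, -0.3074, -0.3581, -0.5342, 0.7657]
q̇ = J⁺·V = [0.7750, -0.7630, -0.8680, 0.1050, -0.6870, -0.4730]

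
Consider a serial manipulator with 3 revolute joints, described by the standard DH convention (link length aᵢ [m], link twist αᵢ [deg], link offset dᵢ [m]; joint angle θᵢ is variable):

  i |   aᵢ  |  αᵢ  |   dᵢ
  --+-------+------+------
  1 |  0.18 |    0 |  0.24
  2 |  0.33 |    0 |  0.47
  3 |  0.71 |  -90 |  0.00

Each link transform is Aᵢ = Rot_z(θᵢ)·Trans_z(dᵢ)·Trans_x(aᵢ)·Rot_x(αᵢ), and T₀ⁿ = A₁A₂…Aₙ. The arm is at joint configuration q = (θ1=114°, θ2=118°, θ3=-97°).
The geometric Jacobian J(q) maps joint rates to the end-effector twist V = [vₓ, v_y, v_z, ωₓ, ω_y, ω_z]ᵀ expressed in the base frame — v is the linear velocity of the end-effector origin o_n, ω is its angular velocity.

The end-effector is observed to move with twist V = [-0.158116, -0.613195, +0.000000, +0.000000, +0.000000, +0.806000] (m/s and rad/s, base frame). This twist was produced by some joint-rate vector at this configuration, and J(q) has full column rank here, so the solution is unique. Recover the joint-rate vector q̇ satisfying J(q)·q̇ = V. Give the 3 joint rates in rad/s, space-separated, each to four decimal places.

0.0790 0.9190 -0.1920

o_n = [-0.7784, 0.4064, 0.7100]
J₁: ẑ×o_n = [-0.4064, -0.7784, 0.0000], ω = ẑ
J2: z=[0.0000, 0.0000, 1.0000] o=[-0.0732, 0.1644, 0.2400] → [-0.2420, -0.7052, 0.0000, 0.0000, 0.0000, 1.0000]
J3: z=[0.0000, 0.0000, 1.0000] o=[-0.2764, -0.0956, 0.7100] → [-0.5020, -0.5020, 0.0000, 0.0000, 0.0000, 1.0000]
q̇ = J⁺·V = [0.0790, 0.9190, -0.1920]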